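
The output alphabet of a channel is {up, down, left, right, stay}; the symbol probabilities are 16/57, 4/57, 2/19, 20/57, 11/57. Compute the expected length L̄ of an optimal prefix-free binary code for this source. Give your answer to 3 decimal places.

Repeatedly combine the two least-probable nodes; the expected code length is the sum of the merged weights.
merge 4/57 + 2/19 → 10/57
merge 10/57 + 11/57 → 7/19
merge 16/57 + 20/57 → 12/19
merge 7/19 + 12/19 → 1
L = 10/57 + 7/19 + 12/19 + 1 = 124/57 ≈ 2.175 bits/symbol.

2.175 bits/symbol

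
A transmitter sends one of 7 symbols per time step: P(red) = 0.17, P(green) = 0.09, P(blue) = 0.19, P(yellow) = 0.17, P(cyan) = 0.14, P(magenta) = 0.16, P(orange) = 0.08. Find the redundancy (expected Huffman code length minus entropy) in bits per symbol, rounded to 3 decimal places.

0.061 bits

Entropy H = −Σ p log₂ p ≈ 2.7487 bits.
Huffman merges: 2/25+9/100→17/100; 7/50+4/25→3/10; 17/100+17/100→17/50; 17/100+19/100→9/25; 3/10+17/50→16/25; 9/25+16/25→1. L = 281/100 ≈ 2.8100.
L − H = 2.8100 − 2.7487 = 0.061 bits.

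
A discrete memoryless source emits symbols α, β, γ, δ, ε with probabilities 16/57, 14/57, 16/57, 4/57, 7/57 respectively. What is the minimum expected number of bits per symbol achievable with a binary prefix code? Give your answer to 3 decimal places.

Repeatedly combine the two least-probable nodes; the expected code length is the sum of the merged weights.
merge 4/57 + 7/57 → 11/57
merge 11/57 + 14/57 → 25/57
merge 16/57 + 16/57 → 32/57
merge 25/57 + 32/57 → 1
L = 11/57 + 25/57 + 32/57 + 1 = 125/57 ≈ 2.193 bits/symbol.

2.193 bits/symbol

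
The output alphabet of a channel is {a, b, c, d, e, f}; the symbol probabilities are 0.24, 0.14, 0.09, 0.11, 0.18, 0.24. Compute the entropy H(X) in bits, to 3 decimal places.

H = −Σ pᵢ log₂ pᵢ.
−0.24·log₂(0.24) = 0.4941
−0.14·log₂(0.14) = 0.3971
−0.09·log₂(0.09) = 0.3127
−0.11·log₂(0.11) = 0.3503
−0.18·log₂(0.18) = 0.4453
−0.24·log₂(0.24) = 0.4941
Sum ≈ 2.4936 → 2.494 bits.

2.494 bits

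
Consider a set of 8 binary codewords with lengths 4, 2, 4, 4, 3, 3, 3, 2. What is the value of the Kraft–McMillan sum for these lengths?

1.0625

With common denominator 2^4 = 16: Σ 2^(−ℓᵢ) = 1/16 + 4/16 + 1/16 + 1/16 + 2/16 + 2/16 + 2/16 + 4/16 = 17/16 = 1.0625.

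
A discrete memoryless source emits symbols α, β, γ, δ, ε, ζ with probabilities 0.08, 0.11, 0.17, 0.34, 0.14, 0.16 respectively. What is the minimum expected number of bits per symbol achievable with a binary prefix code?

Repeatedly combine the two least-probable nodes; the expected code length is the sum of the merged weights.
merge 2/25 + 11/100 → 19/100
merge 7/50 + 4/25 → 3/10
merge 17/100 + 19/100 → 9/25
merge 3/10 + 17/50 → 16/25
merge 9/25 + 16/25 → 1
L = 19/100 + 3/10 + 9/25 + 16/25 + 1 = 249/100 = 2.49 bits/symbol.

2.49 bits/symbol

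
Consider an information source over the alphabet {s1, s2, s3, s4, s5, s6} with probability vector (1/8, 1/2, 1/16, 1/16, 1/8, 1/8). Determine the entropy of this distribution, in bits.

2.125 bits

Each probability is a power of 1/2, so log₂(1/p) is an integer.
H = Σ p·log₂(1/p) = 1/8·3 + 1/2·1 + 1/16·4 + 1/16·4 + 1/8·3 + 1/8·3 = 2.125 bits.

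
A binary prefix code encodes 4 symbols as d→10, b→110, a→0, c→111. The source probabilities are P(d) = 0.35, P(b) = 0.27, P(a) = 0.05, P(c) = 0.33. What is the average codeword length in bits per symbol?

L̄ = Σ pᵢ·ℓᵢ = 0.35·2 + 0.27·3 + 0.05·1 + 0.33·3 = 2.55 bits/symbol.

2.55 bits/symbol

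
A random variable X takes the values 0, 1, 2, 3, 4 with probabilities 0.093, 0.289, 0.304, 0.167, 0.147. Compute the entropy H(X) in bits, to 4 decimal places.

2.1963 bits

H = −Σ pᵢ log₂ pᵢ.
−0.093·log₂(0.093) = 0.3187
−0.289·log₂(0.289) = 0.5176
−0.304·log₂(0.304) = 0.5222
−0.167·log₂(0.167) = 0.4312
−0.147·log₂(0.147) = 0.4066
Sum ≈ 2.1963 → 2.1963 bits.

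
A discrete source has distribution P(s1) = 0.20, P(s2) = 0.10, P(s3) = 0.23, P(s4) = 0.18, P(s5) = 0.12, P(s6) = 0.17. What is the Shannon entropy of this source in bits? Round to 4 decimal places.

2.5312 bits

H = −Σ pᵢ log₂ pᵢ.
−0.20·log₂(0.20) = 0.4644
−0.10·log₂(0.10) = 0.3322
−0.23·log₂(0.23) = 0.4877
−0.18·log₂(0.18) = 0.4453
−0.12·log₂(0.12) = 0.3671
−0.17·log₂(0.17) = 0.4346
Sum ≈ 2.5312 → 2.5312 bits.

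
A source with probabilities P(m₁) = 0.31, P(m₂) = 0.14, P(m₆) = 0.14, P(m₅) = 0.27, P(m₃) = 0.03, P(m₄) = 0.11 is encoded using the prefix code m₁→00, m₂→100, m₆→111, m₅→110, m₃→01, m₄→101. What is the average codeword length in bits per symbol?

2.66 bits/symbol

L̄ = Σ pᵢ·ℓᵢ = 0.31·2 + 0.14·3 + 0.14·3 + 0.27·3 + 0.03·2 + 0.11·3 = 2.66 bits/symbol.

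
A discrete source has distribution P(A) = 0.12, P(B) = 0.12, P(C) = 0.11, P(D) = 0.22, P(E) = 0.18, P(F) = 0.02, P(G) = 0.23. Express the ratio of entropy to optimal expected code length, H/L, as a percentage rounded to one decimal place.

Entropy H = −Σ p log₂ p ≈ 2.6108 bits.
Huffman merges: 1/50+11/100→13/100; 3/25+3/25→6/25; 13/100+9/50→31/100; 11/50+23/100→9/20; 6/25+31/100→11/20; 9/20+11/20→1. L = 67/25 ≈ 2.6800.
Efficiency = H/L = 2.6108/2.6800 = 97.4%.

97.4%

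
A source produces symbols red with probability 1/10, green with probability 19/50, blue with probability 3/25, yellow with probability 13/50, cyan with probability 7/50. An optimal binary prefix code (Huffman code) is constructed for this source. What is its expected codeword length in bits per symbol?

2.2 bits/symbol

Repeatedly combine the two least-probable nodes; the expected code length is the sum of the merged weights.
merge 1/10 + 3/25 → 11/50
merge 7/50 + 11/50 → 9/25
merge 13/50 + 9/25 → 31/50
merge 19/50 + 31/50 → 1
L = 11/50 + 9/25 + 31/50 + 1 = 11/5 = 2.2 bits/symbol.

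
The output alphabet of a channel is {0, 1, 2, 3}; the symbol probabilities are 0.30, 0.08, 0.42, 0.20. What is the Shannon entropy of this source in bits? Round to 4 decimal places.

1.8026 bits

H = −Σ pᵢ log₂ pᵢ.
−0.30·log₂(0.30) = 0.5211
−0.08·log₂(0.08) = 0.2915
−0.42·log₂(0.42) = 0.5256
−0.20·log₂(0.20) = 0.4644
Sum ≈ 1.8026 → 1.8026 bits.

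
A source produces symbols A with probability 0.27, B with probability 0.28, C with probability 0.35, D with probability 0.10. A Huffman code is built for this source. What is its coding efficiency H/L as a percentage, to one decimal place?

94.3%

Entropy H = −Σ p log₂ p ≈ 1.8865 bits.
Huffman merges: 1/10+27/100→37/100; 7/25+7/20→63/100; 37/100+63/100→1. L = 2 ≈ 2.0000.
Efficiency = H/L = 1.8865/2.0000 = 94.3%.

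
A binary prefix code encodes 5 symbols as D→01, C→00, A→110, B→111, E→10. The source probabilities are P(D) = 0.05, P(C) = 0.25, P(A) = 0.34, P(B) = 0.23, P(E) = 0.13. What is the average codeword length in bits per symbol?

L̄ = Σ pᵢ·ℓᵢ = 0.05·2 + 0.25·2 + 0.34·3 + 0.23·3 + 0.13·2 = 2.57 bits/symbol.

2.57 bits/symbol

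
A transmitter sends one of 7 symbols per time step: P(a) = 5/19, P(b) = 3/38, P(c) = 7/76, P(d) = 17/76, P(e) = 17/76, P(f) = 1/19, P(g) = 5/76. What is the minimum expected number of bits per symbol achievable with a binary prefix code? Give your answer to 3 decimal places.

2.579 bits/symbol

Repeatedly combine the two least-probable nodes; the expected code length is the sum of the merged weights.
merge 1/19 + 5/76 → 9/76
merge 3/38 + 7/76 → 13/76
merge 9/76 + 13/76 → 11/38
merge 17/76 + 17/76 → 17/38
merge 5/19 + 11/38 → 21/38
merge 17/38 + 21/38 → 1
L = 9/76 + 13/76 + 11/38 + 17/38 + 21/38 + 1 = 49/19 ≈ 2.579 bits/symbol.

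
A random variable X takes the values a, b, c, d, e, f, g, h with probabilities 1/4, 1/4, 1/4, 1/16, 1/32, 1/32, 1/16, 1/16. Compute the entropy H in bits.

Each probability is a power of 1/2, so log₂(1/p) is an integer.
H = Σ p·log₂(1/p) = 1/4·2 + 1/4·2 + 1/4·2 + 1/16·4 + 1/32·5 + 1/32·5 + 1/16·4 + 1/16·4 = 2.5625 bits.

2.5625 bits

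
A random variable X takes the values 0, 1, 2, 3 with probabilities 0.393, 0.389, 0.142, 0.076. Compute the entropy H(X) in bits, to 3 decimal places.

1.742 bits

H = −Σ pᵢ log₂ pᵢ.
−0.393·log₂(0.393) = 0.5295
−0.389·log₂(0.389) = 0.5299
−0.142·log₂(0.142) = 0.3999
−0.076·log₂(0.076) = 0.2826
Sum ≈ 1.7418 → 1.742 bits.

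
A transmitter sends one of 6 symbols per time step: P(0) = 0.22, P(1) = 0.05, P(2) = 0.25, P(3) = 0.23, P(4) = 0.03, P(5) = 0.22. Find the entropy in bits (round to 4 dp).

H = −Σ pᵢ log₂ pᵢ.
−0.22·log₂(0.22) = 0.4806
−0.05·log₂(0.05) = 0.2161
−0.25·log₂(0.25) = 0.5000
−0.23·log₂(0.23) = 0.4877
−0.03·log₂(0.03) = 0.1518
−0.22·log₂(0.22) = 0.4806
Sum ≈ 2.3167 → 2.3167 bits.

2.3167 bits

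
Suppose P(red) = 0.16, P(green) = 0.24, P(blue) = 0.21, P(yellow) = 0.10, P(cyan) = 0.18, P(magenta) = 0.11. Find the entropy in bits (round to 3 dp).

H = −Σ pᵢ log₂ pᵢ.
−0.16·log₂(0.16) = 0.4230
−0.24·log₂(0.24) = 0.4941
−0.21·log₂(0.21) = 0.4728
−0.10·log₂(0.10) = 0.3322
−0.18·log₂(0.18) = 0.4453
−0.11·log₂(0.11) = 0.3503
Sum ≈ 2.5178 → 2.518 bits.

2.518 bits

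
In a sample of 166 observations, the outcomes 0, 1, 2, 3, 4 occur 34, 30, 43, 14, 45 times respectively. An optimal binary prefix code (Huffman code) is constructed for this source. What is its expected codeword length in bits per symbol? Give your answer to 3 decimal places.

2.265 bits/symbol

Probabilities are the counts divided by 166.
Repeatedly combine the two least-probable nodes; the expected code length is the sum of the merged weights.
merge 7/83 + 15/83 → 22/83
merge 17/83 + 43/166 → 77/166
merge 22/83 + 45/166 → 89/166
merge 77/166 + 89/166 → 1
L = 22/83 + 77/166 + 89/166 + 1 = 188/83 ≈ 2.265 bits/symbol.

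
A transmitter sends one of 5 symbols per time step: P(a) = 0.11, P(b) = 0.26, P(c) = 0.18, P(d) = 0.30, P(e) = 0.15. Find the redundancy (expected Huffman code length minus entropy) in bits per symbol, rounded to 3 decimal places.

Entropy H = −Σ p log₂ p ≈ 2.2325 bits.
Huffman merges: 11/100+3/20→13/50; 9/50+13/50→11/25; 13/50+3/10→14/25; 11/25+14/25→1. L = 113/50 ≈ 2.2600.
L − H = 2.2600 − 2.2325 = 0.027 bits.

0.027 bits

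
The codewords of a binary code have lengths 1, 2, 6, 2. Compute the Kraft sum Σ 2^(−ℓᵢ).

1.015625

With common denominator 2^6 = 64: Σ 2^(−ℓᵢ) = 32/64 + 16/64 + 1/64 + 16/64 = 65/64 = 1.015625.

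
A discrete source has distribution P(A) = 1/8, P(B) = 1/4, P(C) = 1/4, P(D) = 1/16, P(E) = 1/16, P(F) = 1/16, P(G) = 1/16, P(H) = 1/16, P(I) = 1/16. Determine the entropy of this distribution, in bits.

2.875 bits

Each probability is a power of 1/2, so log₂(1/p) is an integer.
H = Σ p·log₂(1/p) = 1/8·3 + 1/4·2 + 1/4·2 + 1/16·4 + 1/16·4 + 1/16·4 + 1/16·4 + 1/16·4 + 1/16·4 = 2.875 bits.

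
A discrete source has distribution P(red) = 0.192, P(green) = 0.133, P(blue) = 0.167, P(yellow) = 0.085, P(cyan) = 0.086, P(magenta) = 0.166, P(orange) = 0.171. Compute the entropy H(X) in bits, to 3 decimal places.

2.748 bits

H = −Σ pᵢ log₂ pᵢ.
−0.192·log₂(0.192) = 0.4571
−0.133·log₂(0.133) = 0.3871
−0.167·log₂(0.167) = 0.4312
−0.085·log₂(0.085) = 0.3023
−0.086·log₂(0.086) = 0.3044
−0.166·log₂(0.166) = 0.4301
−0.171·log₂(0.171) = 0.4357
Sum ≈ 2.7479 → 2.748 bits.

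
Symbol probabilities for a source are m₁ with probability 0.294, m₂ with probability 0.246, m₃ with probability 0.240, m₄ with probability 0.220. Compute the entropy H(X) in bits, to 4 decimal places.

H = −Σ pᵢ log₂ pᵢ.
−0.294·log₂(0.294) = 0.5192
−0.246·log₂(0.246) = 0.4977
−0.240·log₂(0.240) = 0.4941
−0.220·log₂(0.220) = 0.4806
Sum ≈ 1.9917 → 1.9917 bits.

1.9917 bits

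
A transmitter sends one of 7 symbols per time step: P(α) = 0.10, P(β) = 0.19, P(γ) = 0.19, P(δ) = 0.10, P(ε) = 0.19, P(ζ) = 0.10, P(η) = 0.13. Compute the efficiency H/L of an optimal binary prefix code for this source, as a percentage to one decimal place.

97.7%

Entropy H = −Σ p log₂ p ≈ 2.7449 bits.
Huffman merges: 1/10+1/10→1/5; 1/10+13/100→23/100; 19/100+19/100→19/50; 19/100+1/5→39/100; 23/100+19/50→61/100; 39/100+61/100→1. L = 281/100 ≈ 2.8100.
Efficiency = H/L = 2.7449/2.8100 = 97.7%.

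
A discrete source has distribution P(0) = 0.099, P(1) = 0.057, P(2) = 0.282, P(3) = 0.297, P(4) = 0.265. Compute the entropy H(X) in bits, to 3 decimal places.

2.109 bits

H = −Σ pᵢ log₂ pᵢ.
−0.099·log₂(0.099) = 0.3303
−0.057·log₂(0.057) = 0.2356
−0.282·log₂(0.282) = 0.5150
−0.297·log₂(0.297) = 0.5202
−0.265·log₂(0.265) = 0.5077
Sum ≈ 2.1088 → 2.109 bits.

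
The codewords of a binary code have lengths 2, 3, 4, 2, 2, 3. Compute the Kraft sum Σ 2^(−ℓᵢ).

With common denominator 2^4 = 16: Σ 2^(−ℓᵢ) = 4/16 + 2/16 + 1/16 + 4/16 + 4/16 + 2/16 = 17/16 = 1.0625.

1.0625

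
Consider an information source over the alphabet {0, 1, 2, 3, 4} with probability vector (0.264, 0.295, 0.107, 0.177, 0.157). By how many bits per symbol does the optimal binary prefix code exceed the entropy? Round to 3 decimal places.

0.031 bits

Entropy H = −Σ p log₂ p ≈ 2.2334 bits.
Huffman merges: 107/1000+157/1000→33/125; 177/1000+33/125→441/1000; 33/125+59/200→559/1000; 441/1000+559/1000→1. L = 283/125 ≈ 2.2640.
L − H = 2.2640 − 2.2334 = 0.031 bits.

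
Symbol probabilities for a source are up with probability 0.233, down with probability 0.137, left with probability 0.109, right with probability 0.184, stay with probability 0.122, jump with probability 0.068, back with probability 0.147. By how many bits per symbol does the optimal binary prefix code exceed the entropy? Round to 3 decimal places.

0.039 bits

Entropy H = −Σ p log₂ p ≈ 2.7211 bits.
Huffman merges: 17/250+109/1000→177/1000; 61/500+137/1000→259/1000; 147/1000+177/1000→81/250; 23/125+233/1000→417/1000; 259/1000+81/250→583/1000; 417/1000+583/1000→1. L = 69/25 ≈ 2.7600.
L − H = 2.7600 − 2.7211 = 0.039 bits.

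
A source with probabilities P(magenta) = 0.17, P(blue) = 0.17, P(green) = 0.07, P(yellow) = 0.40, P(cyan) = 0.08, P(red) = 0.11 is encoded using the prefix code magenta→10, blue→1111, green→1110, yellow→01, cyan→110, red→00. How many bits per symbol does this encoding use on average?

L̄ = Σ pᵢ·ℓᵢ = 0.17·2 + 0.17·4 + 0.07·4 + 0.40·2 + 0.08·3 + 0.11·2 = 2.56 bits/symbol.

2.56 bits/symbol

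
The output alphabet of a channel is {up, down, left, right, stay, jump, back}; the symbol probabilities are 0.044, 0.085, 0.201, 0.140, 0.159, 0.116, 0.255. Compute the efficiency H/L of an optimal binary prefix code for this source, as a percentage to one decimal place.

Entropy H = −Σ p log₂ p ≈ 2.6480 bits.
Huffman merges: 11/250+17/200→129/1000; 29/250+129/1000→49/200; 7/50+159/1000→299/1000; 201/1000+49/200→223/500; 51/200+299/1000→277/500; 223/500+277/500→1. L = 2673/1000 ≈ 2.6730.
Efficiency = H/L = 2.6480/2.6730 = 99.1%.

99.1%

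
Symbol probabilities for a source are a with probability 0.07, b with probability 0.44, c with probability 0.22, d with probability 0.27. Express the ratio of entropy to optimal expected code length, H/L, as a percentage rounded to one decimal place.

96.2%

Entropy H = −Σ p log₂ p ≈ 1.7803 bits.
Huffman merges: 7/100+11/50→29/100; 27/100+29/100→14/25; 11/25+14/25→1. L = 37/20 ≈ 1.8500.
Efficiency = H/L = 1.7803/1.8500 = 96.2%.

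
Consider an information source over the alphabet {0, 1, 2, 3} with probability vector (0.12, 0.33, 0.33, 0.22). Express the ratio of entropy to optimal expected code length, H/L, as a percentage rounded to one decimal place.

95.2%

Entropy H = −Σ p log₂ p ≈ 1.9033 bits.
Huffman merges: 3/25+11/50→17/50; 33/100+33/100→33/50; 17/50+33/50→1. L = 2 ≈ 2.0000.
Efficiency = H/L = 1.9033/2.0000 = 95.2%.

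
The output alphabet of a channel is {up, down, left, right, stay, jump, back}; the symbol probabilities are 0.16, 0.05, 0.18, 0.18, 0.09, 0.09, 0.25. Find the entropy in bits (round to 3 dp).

H = −Σ pᵢ log₂ pᵢ.
−0.16·log₂(0.16) = 0.4230
−0.05·log₂(0.05) = 0.2161
−0.18·log₂(0.18) = 0.4453
−0.18·log₂(0.18) = 0.4453
−0.09·log₂(0.09) = 0.3127
−0.09·log₂(0.09) = 0.3127
−0.25·log₂(0.25) = 0.5000
Sum ≈ 2.6550 → 2.655 bits.

2.655 bits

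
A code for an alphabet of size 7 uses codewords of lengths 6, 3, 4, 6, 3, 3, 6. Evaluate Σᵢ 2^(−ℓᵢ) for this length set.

With common denominator 2^6 = 64: Σ 2^(−ℓᵢ) = 1/64 + 8/64 + 4/64 + 1/64 + 8/64 + 8/64 + 1/64 = 31/64 = 0.484375.

0.484375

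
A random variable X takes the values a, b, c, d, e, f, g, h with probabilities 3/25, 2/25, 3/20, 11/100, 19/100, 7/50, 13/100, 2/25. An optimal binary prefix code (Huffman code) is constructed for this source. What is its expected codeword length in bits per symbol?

Repeatedly combine the two least-probable nodes; the expected code length is the sum of the merged weights.
merge 2/25 + 2/25 → 4/25
merge 11/100 + 3/25 → 23/100
merge 13/100 + 7/50 → 27/100
merge 3/20 + 4/25 → 31/100
merge 19/100 + 23/100 → 21/50
merge 27/100 + 31/100 → 29/50
merge 21/50 + 29/50 → 1
L = 4/25 + 23/100 + 27/100 + 31/100 + 21/50 + 29/50 + 1 = 297/100 = 2.97 bits/symbol.

2.97 bits/symbol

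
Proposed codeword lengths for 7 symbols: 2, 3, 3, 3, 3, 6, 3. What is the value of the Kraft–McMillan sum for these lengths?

With common denominator 2^6 = 64: Σ 2^(−ℓᵢ) = 16/64 + 8/64 + 8/64 + 8/64 + 8/64 + 1/64 + 8/64 = 57/64 = 0.890625.

0.890625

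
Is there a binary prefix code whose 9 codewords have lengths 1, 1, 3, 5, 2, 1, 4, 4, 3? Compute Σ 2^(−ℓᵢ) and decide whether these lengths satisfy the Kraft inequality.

2.15625; no

With common denominator 2^5 = 32: Σ 2^(−ℓᵢ) = 16/32 + 16/32 + 4/32 + 1/32 + 8/32 + 16/32 + 2/32 + 2/32 + 4/32 = 69/32 = 2.15625.
Kraft's inequality requires Σ ≤ 1; here Σ = 2.15625 > 1, so no such prefix code exists.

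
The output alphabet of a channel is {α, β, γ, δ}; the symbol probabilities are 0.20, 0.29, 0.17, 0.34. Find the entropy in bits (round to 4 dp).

1.9461 bits

H = −Σ pᵢ log₂ pᵢ.
−0.20·log₂(0.20) = 0.4644
−0.29·log₂(0.29) = 0.5179
−0.17·log₂(0.17) = 0.4346
−0.34·log₂(0.34) = 0.5292
Sum ≈ 1.9461 → 1.9461 bits.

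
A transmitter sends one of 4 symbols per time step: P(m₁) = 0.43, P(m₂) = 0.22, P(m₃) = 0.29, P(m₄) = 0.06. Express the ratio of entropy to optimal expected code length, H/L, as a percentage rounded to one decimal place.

95.4%

Entropy H = −Σ p log₂ p ≈ 1.7656 bits.
Huffman merges: 3/50+11/50→7/25; 7/25+29/100→57/100; 43/100+57/100→1. L = 37/20 ≈ 1.8500.
Efficiency = H/L = 1.7656/1.8500 = 95.4%.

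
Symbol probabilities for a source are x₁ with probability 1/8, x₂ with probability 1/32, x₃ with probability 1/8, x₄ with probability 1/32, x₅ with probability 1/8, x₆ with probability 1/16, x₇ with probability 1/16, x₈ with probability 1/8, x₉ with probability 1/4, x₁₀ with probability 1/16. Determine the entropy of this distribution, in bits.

Each probability is a power of 1/2, so log₂(1/p) is an integer.
H = Σ p·log₂(1/p) = 1/8·3 + 1/32·5 + 1/8·3 + 1/32·5 + 1/8·3 + 1/16·4 + 1/16·4 + 1/8·3 + 1/4·2 + 1/16·4 = 3.0625 bits.

3.0625 bits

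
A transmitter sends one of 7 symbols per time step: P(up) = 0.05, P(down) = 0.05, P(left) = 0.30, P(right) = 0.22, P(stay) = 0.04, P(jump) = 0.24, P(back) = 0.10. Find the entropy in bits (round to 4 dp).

2.4459 bits

H = −Σ pᵢ log₂ pᵢ.
−0.05·log₂(0.05) = 0.2161
−0.05·log₂(0.05) = 0.2161
−0.30·log₂(0.30) = 0.5211
−0.22·log₂(0.22) = 0.4806
−0.04·log₂(0.04) = 0.1858
−0.24·log₂(0.24) = 0.4941
−0.10·log₂(0.10) = 0.3322
Sum ≈ 2.4459 → 2.4459 bits.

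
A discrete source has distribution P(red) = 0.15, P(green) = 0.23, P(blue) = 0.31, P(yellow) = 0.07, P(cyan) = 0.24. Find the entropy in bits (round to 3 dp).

H = −Σ pᵢ log₂ pᵢ.
−0.15·log₂(0.15) = 0.4105
−0.23·log₂(0.23) = 0.4877
−0.31·log₂(0.31) = 0.5238
−0.07·log₂(0.07) = 0.2686
−0.24·log₂(0.24) = 0.4941
Sum ≈ 2.1847 → 2.185 bits.

2.185 bits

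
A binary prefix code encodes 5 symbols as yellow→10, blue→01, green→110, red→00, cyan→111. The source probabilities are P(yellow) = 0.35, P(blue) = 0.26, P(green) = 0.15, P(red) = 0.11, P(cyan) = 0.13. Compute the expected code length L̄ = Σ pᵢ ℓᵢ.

2.28 bits/symbol

L̄ = Σ pᵢ·ℓᵢ = 0.35·2 + 0.26·2 + 0.15·3 + 0.11·2 + 0.13·3 = 2.28 bits/symbol.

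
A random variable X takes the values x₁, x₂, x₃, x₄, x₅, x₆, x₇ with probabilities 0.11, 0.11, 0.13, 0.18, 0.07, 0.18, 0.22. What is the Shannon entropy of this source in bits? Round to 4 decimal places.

2.7230 bits

H = −Σ pᵢ log₂ pᵢ.
−0.11·log₂(0.11) = 0.3503
−0.11·log₂(0.11) = 0.3503
−0.13·log₂(0.13) = 0.3826
−0.18·log₂(0.18) = 0.4453
−0.07·log₂(0.07) = 0.2686
−0.18·log₂(0.18) = 0.4453
−0.22·log₂(0.22) = 0.4806
Sum ≈ 2.7230 → 2.7230 bits.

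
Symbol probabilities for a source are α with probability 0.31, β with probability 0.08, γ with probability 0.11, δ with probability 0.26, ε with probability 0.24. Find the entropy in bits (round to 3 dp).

H = −Σ pᵢ log₂ pᵢ.
−0.31·log₂(0.31) = 0.5238
−0.08·log₂(0.08) = 0.2915
−0.11·log₂(0.11) = 0.3503
−0.26·log₂(0.26) = 0.5053
−0.24·log₂(0.24) = 0.4941
Sum ≈ 2.1650 → 2.165 bits.

2.165 bits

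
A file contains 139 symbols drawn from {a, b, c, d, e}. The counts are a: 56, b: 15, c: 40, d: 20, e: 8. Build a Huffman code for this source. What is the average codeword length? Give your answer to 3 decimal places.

Probabilities are the counts divided by 139.
Repeatedly combine the two least-probable nodes; the expected code length is the sum of the merged weights.
merge 8/139 + 15/139 → 23/139
merge 20/139 + 23/139 → 43/139
merge 40/139 + 43/139 → 83/139
merge 56/139 + 83/139 → 1
L = 23/139 + 43/139 + 83/139 + 1 = 288/139 ≈ 2.072 bits/symbol.

2.072 bits/symbol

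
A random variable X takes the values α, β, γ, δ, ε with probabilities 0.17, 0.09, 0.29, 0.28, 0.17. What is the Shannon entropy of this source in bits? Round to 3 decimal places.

2.214 bits

H = −Σ pᵢ log₂ pᵢ.
−0.17·log₂(0.17) = 0.4346
−0.09·log₂(0.09) = 0.3127
−0.29·log₂(0.29) = 0.5179
−0.28·log₂(0.28) = 0.5142
−0.17·log₂(0.17) = 0.4346
Sum ≈ 2.2140 → 2.214 bits.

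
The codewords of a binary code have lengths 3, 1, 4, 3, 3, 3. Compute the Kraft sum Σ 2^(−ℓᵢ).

1.0625

With common denominator 2^4 = 16: Σ 2^(−ℓᵢ) = 2/16 + 8/16 + 1/16 + 2/16 + 2/16 + 2/16 = 17/16 = 1.0625.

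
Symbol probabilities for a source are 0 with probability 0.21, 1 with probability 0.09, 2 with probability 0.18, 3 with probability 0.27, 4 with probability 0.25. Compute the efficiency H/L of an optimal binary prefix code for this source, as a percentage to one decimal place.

Entropy H = −Σ p log₂ p ≈ 2.2408 bits.
Huffman merges: 9/100+9/50→27/100; 21/100+1/4→23/50; 27/100+27/100→27/50; 23/50+27/50→1. L = 227/100 ≈ 2.2700.
Efficiency = H/L = 2.2408/2.2700 = 98.7%.

98.7%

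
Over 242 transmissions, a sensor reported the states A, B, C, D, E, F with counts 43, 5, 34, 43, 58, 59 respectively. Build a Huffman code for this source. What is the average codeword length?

2.5 bits/symbol

Probabilities are the counts divided by 242.
Repeatedly combine the two least-probable nodes; the expected code length is the sum of the merged weights.
merge 5/242 + 17/121 → 39/242
merge 39/242 + 43/242 → 41/121
merge 43/242 + 29/121 → 101/242
merge 59/242 + 41/121 → 141/242
merge 101/242 + 141/242 → 1
L = 39/242 + 41/121 + 101/242 + 141/242 + 1 = 5/2 = 2.5 bits/symbol.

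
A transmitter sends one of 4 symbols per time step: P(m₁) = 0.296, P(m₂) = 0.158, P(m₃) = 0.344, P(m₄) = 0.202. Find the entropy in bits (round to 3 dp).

H = −Σ pᵢ log₂ pᵢ.
−0.296·log₂(0.296) = 0.5199
−0.158·log₂(0.158) = 0.4206
−0.344·log₂(0.344) = 0.5296
−0.202·log₂(0.202) = 0.4661
Sum ≈ 1.9362 → 1.936 bits.

1.936 bits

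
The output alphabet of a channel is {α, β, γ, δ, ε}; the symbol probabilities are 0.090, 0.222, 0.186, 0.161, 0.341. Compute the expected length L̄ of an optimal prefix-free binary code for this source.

Repeatedly combine the two least-probable nodes; the expected code length is the sum of the merged weights.
merge 9/100 + 161/1000 → 251/1000
merge 93/500 + 111/500 → 51/125
merge 251/1000 + 341/1000 → 74/125
merge 51/125 + 74/125 → 1
L = 251/1000 + 51/125 + 74/125 + 1 = 2251/1000 = 2.251 bits/symbol.

2.251 bits/symbol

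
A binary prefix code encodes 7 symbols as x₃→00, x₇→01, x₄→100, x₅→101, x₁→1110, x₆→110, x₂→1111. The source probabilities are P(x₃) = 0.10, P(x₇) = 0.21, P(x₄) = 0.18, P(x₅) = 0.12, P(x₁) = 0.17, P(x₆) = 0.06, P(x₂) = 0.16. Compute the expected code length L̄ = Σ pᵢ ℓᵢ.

L̄ = Σ pᵢ·ℓᵢ = 0.10·2 + 0.21·2 + 0.18·3 + 0.12·3 + 0.17·4 + 0.06·3 + 0.16·4 = 3.02 bits/symbol.

3.02 bits/symbol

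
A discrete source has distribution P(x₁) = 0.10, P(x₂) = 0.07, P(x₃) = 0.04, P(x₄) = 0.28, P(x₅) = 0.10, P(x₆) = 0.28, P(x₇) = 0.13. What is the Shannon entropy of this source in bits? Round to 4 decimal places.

H = −Σ pᵢ log₂ pᵢ.
−0.10·log₂(0.10) = 0.3322
−0.07·log₂(0.07) = 0.2686
−0.04·log₂(0.04) = 0.1858
−0.28·log₂(0.28) = 0.5142
−0.10·log₂(0.10) = 0.3322
−0.28·log₂(0.28) = 0.5142
−0.13·log₂(0.13) = 0.3826
Sum ≈ 2.5298 → 2.5298 bits.

2.5298 bits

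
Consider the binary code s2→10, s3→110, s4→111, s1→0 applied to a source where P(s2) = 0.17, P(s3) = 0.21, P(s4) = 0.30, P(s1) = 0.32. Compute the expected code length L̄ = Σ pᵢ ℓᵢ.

L̄ = Σ pᵢ·ℓᵢ = 0.17·2 + 0.21·3 + 0.30·3 + 0.32·1 = 2.19 bits/symbol.

2.19 bits/symbol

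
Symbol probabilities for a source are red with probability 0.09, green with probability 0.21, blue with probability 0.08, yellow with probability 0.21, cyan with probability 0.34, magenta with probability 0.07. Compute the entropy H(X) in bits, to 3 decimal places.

H = −Σ pᵢ log₂ pᵢ.
−0.09·log₂(0.09) = 0.3127
−0.21·log₂(0.21) = 0.4728
−0.08·log₂(0.08) = 0.2915
−0.21·log₂(0.21) = 0.4728
−0.34·log₂(0.34) = 0.5292
−0.07·log₂(0.07) = 0.2686
Sum ≈ 2.3475 → 2.348 bits.

2.348 bits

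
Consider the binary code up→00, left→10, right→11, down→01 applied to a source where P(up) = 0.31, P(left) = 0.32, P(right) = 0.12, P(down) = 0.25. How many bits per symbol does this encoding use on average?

2 bits/symbol

L̄ = Σ pᵢ·ℓᵢ = 0.31·2 + 0.32·2 + 0.12·2 + 0.25·2 = 2 bits/symbol.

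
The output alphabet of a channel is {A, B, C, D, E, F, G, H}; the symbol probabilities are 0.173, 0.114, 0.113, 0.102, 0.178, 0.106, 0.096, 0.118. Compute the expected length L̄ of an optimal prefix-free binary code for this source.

Repeatedly combine the two least-probable nodes; the expected code length is the sum of the merged weights.
merge 12/125 + 51/500 → 99/500
merge 53/500 + 113/1000 → 219/1000
merge 57/500 + 59/500 → 29/125
merge 173/1000 + 89/500 → 351/1000
merge 99/500 + 219/1000 → 417/1000
merge 29/125 + 351/1000 → 583/1000
merge 417/1000 + 583/1000 → 1
L = 99/500 + 219/1000 + 29/125 + 351/1000 + 417/1000 + 583/1000 + 1 = 3 bits/symbol.

3 bits/symbol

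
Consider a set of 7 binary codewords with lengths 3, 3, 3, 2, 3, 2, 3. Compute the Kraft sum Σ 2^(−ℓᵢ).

1.125

With common denominator 2^3 = 8: Σ 2^(−ℓᵢ) = 1/8 + 1/8 + 1/8 + 2/8 + 1/8 + 2/8 + 1/8 = 9/8 = 1.125.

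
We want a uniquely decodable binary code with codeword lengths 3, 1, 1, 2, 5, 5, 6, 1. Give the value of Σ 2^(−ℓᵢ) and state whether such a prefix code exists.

1.953125; no

With common denominator 2^6 = 64: Σ 2^(−ℓᵢ) = 8/64 + 32/64 + 32/64 + 16/64 + 2/64 + 2/64 + 1/64 + 32/64 = 125/64 = 1.953125.
Kraft's inequality requires Σ ≤ 1; here Σ = 1.953125 > 1, so no such prefix code exists.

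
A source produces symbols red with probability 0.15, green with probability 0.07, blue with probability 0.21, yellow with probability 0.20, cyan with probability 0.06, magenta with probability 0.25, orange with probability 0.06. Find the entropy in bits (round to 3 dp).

2.603 bits

H = −Σ pᵢ log₂ pᵢ.
−0.15·log₂(0.15) = 0.4105
−0.07·log₂(0.07) = 0.2686
−0.21·log₂(0.21) = 0.4728
−0.20·log₂(0.20) = 0.4644
−0.06·log₂(0.06) = 0.2435
−0.25·log₂(0.25) = 0.5000
−0.06·log₂(0.06) = 0.2435
Sum ≈ 2.6034 → 2.603 bits.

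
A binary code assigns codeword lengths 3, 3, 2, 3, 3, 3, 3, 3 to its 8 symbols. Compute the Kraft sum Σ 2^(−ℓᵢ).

With common denominator 2^3 = 8: Σ 2^(−ℓᵢ) = 1/8 + 1/8 + 2/8 + 1/8 + 1/8 + 1/8 + 1/8 + 1/8 = 9/8 = 1.125.

1.125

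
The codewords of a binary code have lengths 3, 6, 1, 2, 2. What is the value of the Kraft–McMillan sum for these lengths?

With common denominator 2^6 = 64: Σ 2^(−ℓᵢ) = 8/64 + 1/64 + 32/64 + 16/64 + 16/64 = 73/64 = 1.140625.

1.140625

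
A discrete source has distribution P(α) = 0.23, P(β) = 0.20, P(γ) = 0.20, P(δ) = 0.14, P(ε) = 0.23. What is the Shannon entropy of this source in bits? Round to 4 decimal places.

2.3012 bits

H = −Σ pᵢ log₂ pᵢ.
−0.23·log₂(0.23) = 0.4877
−0.20·log₂(0.20) = 0.4644
−0.20·log₂(0.20) = 0.4644
−0.14·log₂(0.14) = 0.3971
−0.23·log₂(0.23) = 0.4877
Sum ≈ 2.3012 → 2.3012 bits.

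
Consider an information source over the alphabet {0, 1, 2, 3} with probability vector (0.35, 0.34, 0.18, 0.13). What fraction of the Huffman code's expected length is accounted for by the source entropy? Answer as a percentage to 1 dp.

Entropy H = −Σ p log₂ p ≈ 1.8872 bits.
Huffman merges: 13/100+9/50→31/100; 31/100+17/50→13/20; 7/20+13/20→1. L = 49/25 ≈ 1.9600.
Efficiency = H/L = 1.8872/1.9600 = 96.3%.

96.3%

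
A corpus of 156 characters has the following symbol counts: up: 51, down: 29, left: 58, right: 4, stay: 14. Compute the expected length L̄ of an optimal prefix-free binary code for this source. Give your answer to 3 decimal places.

2.045 bits/symbol

Probabilities are the counts divided by 156.
Repeatedly combine the two least-probable nodes; the expected code length is the sum of the merged weights.
merge 1/39 + 7/78 → 3/26
merge 3/26 + 29/156 → 47/156
merge 47/156 + 17/52 → 49/78
merge 29/78 + 49/78 → 1
L = 3/26 + 47/156 + 49/78 + 1 = 319/156 ≈ 2.045 bits/symbol.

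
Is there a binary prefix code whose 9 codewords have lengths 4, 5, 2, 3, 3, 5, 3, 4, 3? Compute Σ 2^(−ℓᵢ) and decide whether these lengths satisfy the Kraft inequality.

With common denominator 2^5 = 32: Σ 2^(−ℓᵢ) = 2/32 + 1/32 + 8/32 + 4/32 + 4/32 + 1/32 + 4/32 + 2/32 + 4/32 = 30/32 = 0.9375.
Kraft's inequality requires Σ ≤ 1; here Σ = 0.9375 ≤ 1, so such a prefix code exists.

0.9375; yes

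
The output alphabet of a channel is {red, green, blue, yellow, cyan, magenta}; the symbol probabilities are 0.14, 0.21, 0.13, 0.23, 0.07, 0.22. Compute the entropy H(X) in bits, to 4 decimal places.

H = −Σ pᵢ log₂ pᵢ.
−0.14·log₂(0.14) = 0.3971
−0.21·log₂(0.21) = 0.4728
−0.13·log₂(0.13) = 0.3826
−0.23·log₂(0.23) = 0.4877
−0.07·log₂(0.07) = 0.2686
−0.22·log₂(0.22) = 0.4806
Sum ≈ 2.4894 → 2.4894 bits.

2.4894 bits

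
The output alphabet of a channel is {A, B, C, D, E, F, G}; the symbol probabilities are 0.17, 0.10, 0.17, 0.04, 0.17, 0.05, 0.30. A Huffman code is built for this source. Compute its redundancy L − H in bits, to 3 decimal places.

0.061 bits

Entropy H = −Σ p log₂ p ≈ 2.5589 bits.
Huffman merges: 1/25+1/20→9/100; 9/100+1/10→19/100; 17/100+17/100→17/50; 17/100+19/100→9/25; 3/10+17/50→16/25; 9/25+16/25→1. L = 131/50 ≈ 2.6200.
L − H = 2.6200 − 2.5589 = 0.061 bits.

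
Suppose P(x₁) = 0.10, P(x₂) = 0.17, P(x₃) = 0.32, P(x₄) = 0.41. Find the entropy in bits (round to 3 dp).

H = −Σ pᵢ log₂ pᵢ.
−0.10·log₂(0.10) = 0.3322
−0.17·log₂(0.17) = 0.4346
−0.32·log₂(0.32) = 0.5260
−0.41·log₂(0.41) = 0.5274
Sum ≈ 1.8202 → 1.820 bits.

1.820 bits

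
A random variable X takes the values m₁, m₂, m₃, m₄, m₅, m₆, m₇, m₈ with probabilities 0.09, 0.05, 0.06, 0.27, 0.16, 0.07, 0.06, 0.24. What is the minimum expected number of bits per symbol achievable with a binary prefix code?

2.73 bits/symbol

Repeatedly combine the two least-probable nodes; the expected code length is the sum of the merged weights.
merge 1/20 + 3/50 → 11/100
merge 3/50 + 7/100 → 13/100
merge 9/100 + 11/100 → 1/5
merge 13/100 + 4/25 → 29/100
merge 1/5 + 6/25 → 11/25
merge 27/100 + 29/100 → 14/25
merge 11/25 + 14/25 → 1
L = 11/100 + 13/100 + 1/5 + 29/100 + 11/25 + 14/25 + 1 = 273/100 = 2.73 bits/symbol.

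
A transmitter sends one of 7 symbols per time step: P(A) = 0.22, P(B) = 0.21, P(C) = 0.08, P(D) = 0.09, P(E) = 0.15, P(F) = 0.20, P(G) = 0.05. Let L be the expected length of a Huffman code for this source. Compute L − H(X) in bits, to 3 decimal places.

0.051 bits

Entropy H = −Σ p log₂ p ≈ 2.6486 bits.
Huffman merges: 1/20+2/25→13/100; 9/100+13/100→11/50; 3/20+1/5→7/20; 21/100+11/50→43/100; 11/50+7/20→57/100; 43/100+57/100→1. L = 27/10 ≈ 2.7000.
L − H = 2.7000 − 2.6486 = 0.051 bits.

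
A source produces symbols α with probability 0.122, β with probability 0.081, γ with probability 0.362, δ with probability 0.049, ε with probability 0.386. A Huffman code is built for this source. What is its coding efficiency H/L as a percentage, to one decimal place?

97.1%

Entropy H = −Σ p log₂ p ≈ 1.9380 bits.
Huffman merges: 49/1000+81/1000→13/100; 61/500+13/100→63/250; 63/250+181/500→307/500; 193/500+307/500→1. L = 499/250 ≈ 1.9960.
Efficiency = H/L = 1.9380/1.9960 = 97.1%.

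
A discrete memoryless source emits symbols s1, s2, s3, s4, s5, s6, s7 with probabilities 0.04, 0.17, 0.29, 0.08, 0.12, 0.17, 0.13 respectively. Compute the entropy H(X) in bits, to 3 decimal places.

2.614 bits

H = −Σ pᵢ log₂ pᵢ.
−0.04·log₂(0.04) = 0.1858
−0.17·log₂(0.17) = 0.4346
−0.29·log₂(0.29) = 0.5179
−0.08·log₂(0.08) = 0.2915
−0.12·log₂(0.12) = 0.3671
−0.17·log₂(0.17) = 0.4346
−0.13·log₂(0.13) = 0.3826
Sum ≈ 2.6141 → 2.614 bits.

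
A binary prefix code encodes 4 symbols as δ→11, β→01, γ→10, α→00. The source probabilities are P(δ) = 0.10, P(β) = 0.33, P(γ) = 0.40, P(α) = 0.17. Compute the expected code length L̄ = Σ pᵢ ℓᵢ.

2 bits/symbol

L̄ = Σ pᵢ·ℓᵢ = 0.10·2 + 0.33·2 + 0.40·2 + 0.17·2 = 2 bits/symbol.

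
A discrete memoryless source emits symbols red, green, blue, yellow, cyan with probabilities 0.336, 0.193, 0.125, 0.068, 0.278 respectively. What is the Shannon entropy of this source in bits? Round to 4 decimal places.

2.1389 bits

H = −Σ pᵢ log₂ pᵢ.
−0.336·log₂(0.336) = 0.5287
−0.193·log₂(0.193) = 0.4581
−0.125·log₂(0.125) = 0.3750
−0.068·log₂(0.068) = 0.2637
−0.278·log₂(0.278) = 0.5134
Sum ≈ 2.1389 → 2.1389 bits.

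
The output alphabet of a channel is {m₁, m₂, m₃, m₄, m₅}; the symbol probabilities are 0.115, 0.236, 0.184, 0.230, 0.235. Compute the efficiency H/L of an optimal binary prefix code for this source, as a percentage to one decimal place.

Entropy H = −Σ p log₂ p ≈ 2.2785 bits.
Huffman merges: 23/200+23/125→299/1000; 23/100+47/200→93/200; 59/250+299/1000→107/200; 93/200+107/200→1. L = 2299/1000 ≈ 2.2990.
Efficiency = H/L = 2.2785/2.2990 = 99.1%.

99.1%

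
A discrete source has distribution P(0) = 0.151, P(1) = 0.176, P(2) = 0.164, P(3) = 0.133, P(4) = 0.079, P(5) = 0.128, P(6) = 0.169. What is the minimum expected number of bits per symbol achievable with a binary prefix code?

Repeatedly combine the two least-probable nodes; the expected code length is the sum of the merged weights.
merge 79/1000 + 16/125 → 207/1000
merge 133/1000 + 151/1000 → 71/250
merge 41/250 + 169/1000 → 333/1000
merge 22/125 + 207/1000 → 383/1000
merge 71/250 + 333/1000 → 617/1000
merge 383/1000 + 617/1000 → 1
L = 207/1000 + 71/250 + 333/1000 + 383/1000 + 617/1000 + 1 = 353/125 = 2.824 bits/symbol.

2.824 bits/symbol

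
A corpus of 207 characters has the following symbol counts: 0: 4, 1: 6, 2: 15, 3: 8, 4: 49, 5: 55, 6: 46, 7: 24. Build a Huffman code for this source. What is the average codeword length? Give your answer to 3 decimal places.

2.570 bits/symbol

Probabilities are the counts divided by 207.
Repeatedly combine the two least-probable nodes; the expected code length is the sum of the merged weights.
merge 4/207 + 2/69 → 10/207
merge 8/207 + 10/207 → 2/23
merge 5/69 + 2/23 → 11/69
merge 8/69 + 11/69 → 19/69
merge 2/9 + 49/207 → 95/207
merge 55/207 + 19/69 → 112/207
merge 95/207 + 112/207 → 1
L = 10/207 + 2/23 + 11/69 + 19/69 + 95/207 + 112/207 + 1 = 532/207 ≈ 2.570 bits/symbol.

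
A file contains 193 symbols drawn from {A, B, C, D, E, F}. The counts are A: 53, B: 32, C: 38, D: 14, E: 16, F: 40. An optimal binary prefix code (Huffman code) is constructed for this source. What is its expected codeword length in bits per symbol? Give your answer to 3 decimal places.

2.477 bits/symbol

Probabilities are the counts divided by 193.
Repeatedly combine the two least-probable nodes; the expected code length is the sum of the merged weights.
merge 14/193 + 16/193 → 30/193
merge 30/193 + 32/193 → 62/193
merge 38/193 + 40/193 → 78/193
merge 53/193 + 62/193 → 115/193
merge 78/193 + 115/193 → 1
L = 30/193 + 62/193 + 78/193 + 115/193 + 1 = 478/193 ≈ 2.477 bits/symbol.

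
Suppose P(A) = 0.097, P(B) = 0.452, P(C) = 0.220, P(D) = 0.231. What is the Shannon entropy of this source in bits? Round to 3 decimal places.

H = −Σ pᵢ log₂ pᵢ.
−0.097·log₂(0.097) = 0.3265
−0.452·log₂(0.452) = 0.5178
−0.220·log₂(0.220) = 0.4806
−0.231·log₂(0.231) = 0.4883
Sum ≈ 1.8132 → 1.813 bits.

1.813 bits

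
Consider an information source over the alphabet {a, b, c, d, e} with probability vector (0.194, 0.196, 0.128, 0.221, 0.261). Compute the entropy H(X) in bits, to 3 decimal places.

H = −Σ pᵢ log₂ pᵢ.
−0.194·log₂(0.194) = 0.4590
−0.196·log₂(0.196) = 0.4608
−0.128·log₂(0.128) = 0.3796
−0.221·log₂(0.221) = 0.4813
−0.261·log₂(0.261) = 0.5058
Sum ≈ 2.2865 → 2.287 bits.

2.287 bits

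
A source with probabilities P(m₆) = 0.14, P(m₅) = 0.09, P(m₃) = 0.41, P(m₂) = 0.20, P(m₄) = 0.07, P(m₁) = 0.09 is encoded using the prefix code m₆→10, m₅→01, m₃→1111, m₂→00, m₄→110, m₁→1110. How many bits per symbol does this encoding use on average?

3.07 bits/symbol

L̄ = Σ pᵢ·ℓᵢ = 0.14·2 + 0.09·2 + 0.41·4 + 0.20·2 + 0.07·3 + 0.09·4 = 3.07 bits/symbol.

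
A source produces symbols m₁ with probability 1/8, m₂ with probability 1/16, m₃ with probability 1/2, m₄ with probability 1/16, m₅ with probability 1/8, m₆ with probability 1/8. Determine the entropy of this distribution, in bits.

2.125 bits

Each probability is a power of 1/2, so log₂(1/p) is an integer.
H = Σ p·log₂(1/p) = 1/8·3 + 1/16·4 + 1/2·1 + 1/16·4 + 1/8·3 + 1/8·3 = 2.125 bits.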